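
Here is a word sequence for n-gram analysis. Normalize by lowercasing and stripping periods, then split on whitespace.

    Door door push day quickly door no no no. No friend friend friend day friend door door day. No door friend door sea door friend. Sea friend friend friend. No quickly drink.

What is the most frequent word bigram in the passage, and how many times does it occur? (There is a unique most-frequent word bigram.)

"friend friend", 4 times

Bigram frequencies (highest first):
  friend friend: 4
  no no: 3
  door door: 2
  friend door: 2
  door friend: 2
  door push: 1
  … (17 more, each ≤ 1)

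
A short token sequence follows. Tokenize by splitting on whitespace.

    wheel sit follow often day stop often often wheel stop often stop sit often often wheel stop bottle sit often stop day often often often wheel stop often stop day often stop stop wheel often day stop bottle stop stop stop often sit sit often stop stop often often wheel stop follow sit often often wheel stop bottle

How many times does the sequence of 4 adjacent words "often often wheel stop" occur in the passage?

Scanning the 55 overlapping 4-gram windows for "often often wheel stop":
  position 7–10: often often wheel stop
  position 14–17: often often wheel stop
  position 24–27: often often wheel stop
  position 48–51: often often wheel stop
  position 54–57: often often wheel stop

5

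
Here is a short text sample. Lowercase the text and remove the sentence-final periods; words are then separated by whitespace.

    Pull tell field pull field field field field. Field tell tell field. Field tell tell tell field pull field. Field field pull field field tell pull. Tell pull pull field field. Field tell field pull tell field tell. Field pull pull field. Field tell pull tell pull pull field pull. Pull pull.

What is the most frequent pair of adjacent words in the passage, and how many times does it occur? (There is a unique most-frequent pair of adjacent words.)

Bigram frequencies (highest first):
  field field: 11
  tell field: 6
  field pull: 6
  pull field: 6
  field tell: 6
  pull pull: 5
  … (3 more, each ≤ 4)

"field field", 11 times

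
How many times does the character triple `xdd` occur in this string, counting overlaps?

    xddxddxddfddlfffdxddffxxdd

5

Sliding a length-3 window over the 26 characters (24 positions):
  position 1–3: xdd
  position 4–6: xdd
  position 7–9: xdd
  position 18–20: xdd
  position 24–26: xdd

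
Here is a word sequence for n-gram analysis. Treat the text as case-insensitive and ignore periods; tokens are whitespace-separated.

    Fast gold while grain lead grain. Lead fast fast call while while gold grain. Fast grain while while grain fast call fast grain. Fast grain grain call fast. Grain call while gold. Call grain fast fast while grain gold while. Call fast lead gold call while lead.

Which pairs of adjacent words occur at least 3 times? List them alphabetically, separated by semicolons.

Bigram counts meeting the condition (at least 3 times):
  call fast: 3
  call while: 3
  fast grain: 4
  grain fast: 4
  while grain: 3

call fast; call while; fast grain; grain fast; while grain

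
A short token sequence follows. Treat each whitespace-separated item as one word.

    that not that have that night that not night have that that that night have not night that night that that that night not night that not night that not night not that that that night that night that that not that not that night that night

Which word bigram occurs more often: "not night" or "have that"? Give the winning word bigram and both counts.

"not night" (5 vs 2)

"not night": 5 occurrences
"have that": 2 occurrences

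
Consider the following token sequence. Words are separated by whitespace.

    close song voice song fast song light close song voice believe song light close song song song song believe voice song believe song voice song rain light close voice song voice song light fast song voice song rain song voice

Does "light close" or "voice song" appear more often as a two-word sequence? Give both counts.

"light close": 3 occurrences
"voice song": 6 occurrences

"voice song" (6 vs 3)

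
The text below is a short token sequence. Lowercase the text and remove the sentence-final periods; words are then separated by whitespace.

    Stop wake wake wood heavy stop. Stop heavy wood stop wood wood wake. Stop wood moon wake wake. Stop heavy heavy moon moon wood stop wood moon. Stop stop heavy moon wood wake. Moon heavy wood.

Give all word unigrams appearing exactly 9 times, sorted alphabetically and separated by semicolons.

Unigram counts meeting the condition (exactly 9 times):
  stop: 9
  wood: 9

stop; wood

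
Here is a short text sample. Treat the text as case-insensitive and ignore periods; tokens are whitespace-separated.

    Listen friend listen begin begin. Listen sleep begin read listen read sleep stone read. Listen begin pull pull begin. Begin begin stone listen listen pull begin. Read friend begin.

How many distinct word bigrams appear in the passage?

29 tokens → 28 bigram windows in total.
Repeated bigrams (each contributes count−1 duplicates):
  begin begin: 3
  begin read: 2
  listen begin: 2
  pull begin: 2
  read listen: 2
6 duplicate windows → 28 − 6 = 22 distinct.

22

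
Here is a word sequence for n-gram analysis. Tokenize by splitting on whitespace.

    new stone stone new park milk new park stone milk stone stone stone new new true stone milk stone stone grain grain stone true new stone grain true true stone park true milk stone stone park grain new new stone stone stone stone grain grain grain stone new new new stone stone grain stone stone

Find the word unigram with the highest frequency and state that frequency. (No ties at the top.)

"stone", 23 times

Unigram frequencies (highest first):
  stone: 23
  new: 11
  grain: 8
  true: 5
  park: 4
  milk: 4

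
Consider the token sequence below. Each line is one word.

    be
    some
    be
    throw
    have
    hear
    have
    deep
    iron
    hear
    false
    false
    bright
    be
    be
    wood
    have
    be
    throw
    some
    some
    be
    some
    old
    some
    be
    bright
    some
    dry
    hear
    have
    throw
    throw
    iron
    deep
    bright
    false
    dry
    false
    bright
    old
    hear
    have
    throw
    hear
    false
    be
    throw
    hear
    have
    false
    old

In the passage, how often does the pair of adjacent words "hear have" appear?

4

Scanning the 51 overlapping bigram windows for "hear have":
  position 6–7: hear have
  position 30–31: hear have
  position 42–43: hear have
  position 49–50: hear have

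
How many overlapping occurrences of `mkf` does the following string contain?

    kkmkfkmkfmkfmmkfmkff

Sliding a length-3 window over the 20 characters (18 positions):
  position 3–5: mkf
  position 7–9: mkf
  position 10–12: mkf
  position 14–16: mkf
  position 17–19: mkf

5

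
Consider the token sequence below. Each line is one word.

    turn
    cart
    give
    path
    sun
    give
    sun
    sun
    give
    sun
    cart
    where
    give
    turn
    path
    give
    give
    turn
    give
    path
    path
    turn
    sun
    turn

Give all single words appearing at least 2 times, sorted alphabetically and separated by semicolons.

cart; give; path; sun; turn

Unigram counts meeting the condition (at least 2 times):
  cart: 2
  give: 7
  path: 4
  sun: 5
  turn: 5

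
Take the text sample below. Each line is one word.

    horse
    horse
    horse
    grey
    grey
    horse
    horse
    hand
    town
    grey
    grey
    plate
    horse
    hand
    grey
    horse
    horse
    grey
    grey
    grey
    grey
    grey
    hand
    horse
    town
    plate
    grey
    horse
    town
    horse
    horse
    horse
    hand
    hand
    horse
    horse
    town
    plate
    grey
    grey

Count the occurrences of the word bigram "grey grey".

7

Scanning the 39 overlapping bigram windows for "grey grey":
  position 4–5: grey grey
  position 10–11: grey grey
  position 18–19: grey grey
  position 19–20: grey grey
  position 20–21: grey grey
  position 21–22: grey grey
  position 39–40: grey grey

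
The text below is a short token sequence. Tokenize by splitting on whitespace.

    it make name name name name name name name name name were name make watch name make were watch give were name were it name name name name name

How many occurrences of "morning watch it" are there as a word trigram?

Scanning the 27 overlapping trigram windows for "morning watch it":
  (none found)

0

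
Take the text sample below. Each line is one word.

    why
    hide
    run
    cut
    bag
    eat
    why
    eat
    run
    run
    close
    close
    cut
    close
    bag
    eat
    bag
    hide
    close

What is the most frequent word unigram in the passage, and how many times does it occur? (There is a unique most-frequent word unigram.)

"close", 4 times

Unigram frequencies (highest first):
  close: 4
  run: 3
  bag: 3
  eat: 3
  why: 2
  hide: 2
  … (1 more, each ≤ 2)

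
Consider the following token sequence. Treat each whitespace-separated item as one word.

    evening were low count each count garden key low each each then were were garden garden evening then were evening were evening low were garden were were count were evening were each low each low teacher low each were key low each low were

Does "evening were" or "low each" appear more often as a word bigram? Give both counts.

"evening were": 3 occurrences
"low each": 4 occurrences

"low each" (4 vs 3)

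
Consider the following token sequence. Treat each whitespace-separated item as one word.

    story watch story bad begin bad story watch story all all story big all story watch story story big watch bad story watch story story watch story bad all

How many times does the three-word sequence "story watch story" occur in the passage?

Scanning the 27 overlapping trigram windows for "story watch story":
  position 1–3: story watch story
  position 7–9: story watch story
  position 15–17: story watch story
  position 22–24: story watch story
  position 25–27: story watch story

5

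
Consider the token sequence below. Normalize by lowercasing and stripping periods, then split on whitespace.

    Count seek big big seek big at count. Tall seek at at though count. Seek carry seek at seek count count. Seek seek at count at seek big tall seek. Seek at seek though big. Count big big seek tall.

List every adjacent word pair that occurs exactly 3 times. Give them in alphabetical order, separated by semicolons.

at seek; count seek; seek big

Bigram counts meeting the condition (exactly 3 times):
  at seek: 3
  count seek: 3
  seek big: 3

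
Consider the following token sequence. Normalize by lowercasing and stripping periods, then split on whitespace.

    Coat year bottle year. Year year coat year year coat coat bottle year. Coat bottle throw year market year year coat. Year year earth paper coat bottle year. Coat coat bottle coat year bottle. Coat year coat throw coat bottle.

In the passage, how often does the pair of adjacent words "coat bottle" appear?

5

Scanning the 39 overlapping bigram windows for "coat bottle":
  position 11–12: coat bottle
  position 14–15: coat bottle
  position 26–27: coat bottle
  position 30–31: coat bottle
  position 39–40: coat bottle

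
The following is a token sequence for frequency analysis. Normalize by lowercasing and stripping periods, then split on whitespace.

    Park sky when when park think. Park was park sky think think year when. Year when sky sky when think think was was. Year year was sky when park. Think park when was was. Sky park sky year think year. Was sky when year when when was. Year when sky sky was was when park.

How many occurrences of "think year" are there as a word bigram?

Scanning the 54 overlapping bigram windows for "think year":
  position 12–13: think year
  position 39–40: think year

2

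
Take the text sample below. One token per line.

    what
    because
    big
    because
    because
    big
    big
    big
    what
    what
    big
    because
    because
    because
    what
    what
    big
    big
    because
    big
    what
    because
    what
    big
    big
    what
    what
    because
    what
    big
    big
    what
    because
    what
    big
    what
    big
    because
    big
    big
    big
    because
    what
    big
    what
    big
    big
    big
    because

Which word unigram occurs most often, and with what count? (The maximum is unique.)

Unigram frequencies (highest first):
  big: 21
  what: 15
  because: 13

"big", 21 times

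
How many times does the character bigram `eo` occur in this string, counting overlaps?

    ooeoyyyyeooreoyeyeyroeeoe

4

Sliding a length-2 window over the 25 characters (24 positions):
  position 3–4: eo
  position 9–10: eo
  position 13–14: eo
  position 23–24: eo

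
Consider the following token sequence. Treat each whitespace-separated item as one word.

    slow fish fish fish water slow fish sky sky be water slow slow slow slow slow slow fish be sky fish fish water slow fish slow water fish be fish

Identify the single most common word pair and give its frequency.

"slow slow", 5 times

Bigram frequencies (highest first):
  slow slow: 5
  slow fish: 4
  fish fish: 3
  water slow: 3
  fish water: 2
  fish be: 2
  … (10 more, each ≤ 1)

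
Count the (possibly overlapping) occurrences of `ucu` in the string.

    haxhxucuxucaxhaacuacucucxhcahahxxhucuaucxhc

Sliding a length-3 window over the 43 characters (41 positions):
  position 6–8: ucu
  position 21–23: ucu
  position 35–37: ucu

3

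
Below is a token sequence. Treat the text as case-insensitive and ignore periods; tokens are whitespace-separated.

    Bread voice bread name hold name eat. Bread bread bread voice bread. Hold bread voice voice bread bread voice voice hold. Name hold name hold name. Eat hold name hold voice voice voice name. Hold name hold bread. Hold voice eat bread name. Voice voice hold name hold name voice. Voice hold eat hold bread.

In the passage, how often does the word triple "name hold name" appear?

5

Scanning the 53 overlapping trigram windows for "name hold name":
  position 4–6: name hold name
  position 22–24: name hold name
  position 24–26: name hold name
  position 34–36: name hold name
  position 47–49: name hold name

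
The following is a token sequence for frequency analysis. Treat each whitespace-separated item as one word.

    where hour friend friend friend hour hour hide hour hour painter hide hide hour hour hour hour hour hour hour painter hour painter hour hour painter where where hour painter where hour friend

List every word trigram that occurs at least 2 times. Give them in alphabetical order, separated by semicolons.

hide hour hour; hour hour hour; hour hour painter; hour painter hour; hour painter where; where hour friend

Trigram counts meeting the condition (at least 2 times):
  hide hour hour: 2
  hour hour hour: 5
  hour hour painter: 3
  hour painter hour: 2
  hour painter where: 2
  where hour friend: 2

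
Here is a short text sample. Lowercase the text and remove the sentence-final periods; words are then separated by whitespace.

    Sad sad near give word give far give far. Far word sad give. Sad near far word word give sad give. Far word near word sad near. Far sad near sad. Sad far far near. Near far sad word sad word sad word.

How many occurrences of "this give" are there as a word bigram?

Scanning the 42 overlapping bigram windows for "this give":
  (none found)

0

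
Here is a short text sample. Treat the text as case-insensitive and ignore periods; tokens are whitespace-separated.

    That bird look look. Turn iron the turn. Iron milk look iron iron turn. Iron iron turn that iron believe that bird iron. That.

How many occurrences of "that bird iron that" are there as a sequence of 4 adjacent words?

1

Scanning the 21 overlapping 4-gram windows for "that bird iron that":
  position 21–24: that bird iron that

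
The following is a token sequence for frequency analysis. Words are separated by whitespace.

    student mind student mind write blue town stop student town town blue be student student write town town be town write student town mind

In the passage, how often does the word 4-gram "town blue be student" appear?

1

Scanning the 21 overlapping 4-gram windows for "town blue be student":
  position 11–14: town blue be student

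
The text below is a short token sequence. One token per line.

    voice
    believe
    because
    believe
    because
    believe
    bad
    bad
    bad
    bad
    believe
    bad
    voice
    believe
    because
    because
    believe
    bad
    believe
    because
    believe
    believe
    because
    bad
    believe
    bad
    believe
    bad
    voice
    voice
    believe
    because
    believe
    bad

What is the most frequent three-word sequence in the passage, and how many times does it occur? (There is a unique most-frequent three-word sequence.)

"believe because believe", 4 times

Trigram frequencies (highest first):
  believe because believe: 4
  voice believe because: 3
  because believe bad: 3
  bad believe bad: 3
  bad bad bad: 2
  believe bad voice: 2
  … (14 more, each ≤ 2)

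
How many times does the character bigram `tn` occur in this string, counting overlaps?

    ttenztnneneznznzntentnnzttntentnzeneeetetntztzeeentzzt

5

Sliding a length-2 window over the 54 characters (53 positions):
  position 6–7: tn
  position 21–22: tn
  position 26–27: tn
  position 31–32: tn
  position 41–42: tn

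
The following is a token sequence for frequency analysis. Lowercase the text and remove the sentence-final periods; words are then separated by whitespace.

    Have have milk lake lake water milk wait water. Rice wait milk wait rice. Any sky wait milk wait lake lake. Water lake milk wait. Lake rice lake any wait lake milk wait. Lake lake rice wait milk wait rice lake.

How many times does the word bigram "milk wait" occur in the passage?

6

Scanning the 40 overlapping bigram windows for "milk wait":
  position 7–8: milk wait
  position 12–13: milk wait
  position 18–19: milk wait
  position 24–25: milk wait
  position 32–33: milk wait
  position 38–39: milk wait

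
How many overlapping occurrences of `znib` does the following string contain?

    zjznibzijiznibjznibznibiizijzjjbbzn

Sliding a length-4 window over the 35 characters (32 positions):
  position 3–6: znib
  position 11–14: znib
  position 16–19: znib
  position 20–23: znib

4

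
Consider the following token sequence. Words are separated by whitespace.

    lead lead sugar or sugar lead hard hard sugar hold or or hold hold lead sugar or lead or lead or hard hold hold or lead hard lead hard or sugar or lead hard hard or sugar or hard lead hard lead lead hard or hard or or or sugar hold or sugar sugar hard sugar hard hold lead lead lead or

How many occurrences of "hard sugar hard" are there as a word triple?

Scanning the 60 overlapping trigram windows for "hard sugar hard":
  position 55–57: hard sugar hard

1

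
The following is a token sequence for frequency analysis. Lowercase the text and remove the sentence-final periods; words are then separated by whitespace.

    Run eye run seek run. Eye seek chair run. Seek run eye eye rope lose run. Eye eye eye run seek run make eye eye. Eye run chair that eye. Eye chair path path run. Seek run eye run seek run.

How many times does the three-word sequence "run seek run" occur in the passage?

Scanning the 39 overlapping trigram windows for "run seek run":
  position 3–5: run seek run
  position 9–11: run seek run
  position 20–22: run seek run
  position 35–37: run seek run
  position 39–41: run seek run

5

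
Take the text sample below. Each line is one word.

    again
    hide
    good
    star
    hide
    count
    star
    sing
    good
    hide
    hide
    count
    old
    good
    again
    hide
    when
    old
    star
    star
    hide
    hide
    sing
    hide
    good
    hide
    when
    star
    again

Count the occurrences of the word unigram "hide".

Scanning the 29 tokens for "hide":
  position 2: hide
  position 5: hide
  position 10: hide
  position 11: hide
  position 16: hide
  position 21: hide
  position 22: hide
  position 24: hide
  position 26: hide

9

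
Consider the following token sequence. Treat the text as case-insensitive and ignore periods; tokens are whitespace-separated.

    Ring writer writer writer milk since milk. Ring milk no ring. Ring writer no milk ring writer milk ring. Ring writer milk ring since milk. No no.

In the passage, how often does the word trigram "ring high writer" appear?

0

Scanning the 25 overlapping trigram windows for "ring high writer":
  (none found)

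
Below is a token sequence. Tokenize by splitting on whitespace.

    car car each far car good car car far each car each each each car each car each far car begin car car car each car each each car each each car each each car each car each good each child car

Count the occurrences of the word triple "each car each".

8

Scanning the 40 overlapping trigram windows for "each car each":
  position 10–12: each car each
  position 14–16: each car each
  position 16–18: each car each
  position 25–27: each car each
  position 28–30: each car each
  position 31–33: each car each
  position 34–36: each car each
  position 36–38: each car each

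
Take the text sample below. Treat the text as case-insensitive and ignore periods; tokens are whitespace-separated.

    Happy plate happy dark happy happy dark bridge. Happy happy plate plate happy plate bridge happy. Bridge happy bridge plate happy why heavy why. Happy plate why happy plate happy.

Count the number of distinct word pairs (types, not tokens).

16

30 tokens → 29 bigram windows in total.
Repeated bigrams (each contributes count−1 duplicates):
  happy plate: 5
  plate happy: 4
  bridge happy: 3
  happy bridge: 2
  happy dark: 2
  happy happy: 2
  why happy: 2
13 duplicate windows → 29 − 13 = 16 distinct.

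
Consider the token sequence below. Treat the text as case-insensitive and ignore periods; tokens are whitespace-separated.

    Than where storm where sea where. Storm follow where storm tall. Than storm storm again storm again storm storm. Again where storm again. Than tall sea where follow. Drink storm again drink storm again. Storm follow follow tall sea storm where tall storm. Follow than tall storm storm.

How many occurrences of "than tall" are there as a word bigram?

2

Scanning the 47 overlapping bigram windows for "than tall":
  position 24–25: than tall
  position 45–46: than tall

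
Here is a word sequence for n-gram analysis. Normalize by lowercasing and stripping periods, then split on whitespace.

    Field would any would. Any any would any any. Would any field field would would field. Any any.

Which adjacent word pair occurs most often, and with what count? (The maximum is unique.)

Bigram frequencies (highest first):
  would any: 4
  any would: 3
  any any: 3
  field would: 2
  any field: 1
  field field: 1
  … (3 more, each ≤ 1)

"would any", 4 times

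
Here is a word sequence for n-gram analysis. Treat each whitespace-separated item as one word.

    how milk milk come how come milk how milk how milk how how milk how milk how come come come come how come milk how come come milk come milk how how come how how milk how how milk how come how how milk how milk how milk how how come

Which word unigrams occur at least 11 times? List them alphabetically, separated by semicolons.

Unigram counts meeting the condition (at least 11 times):
  come: 13
  how: 23
  milk: 15

come; how; milk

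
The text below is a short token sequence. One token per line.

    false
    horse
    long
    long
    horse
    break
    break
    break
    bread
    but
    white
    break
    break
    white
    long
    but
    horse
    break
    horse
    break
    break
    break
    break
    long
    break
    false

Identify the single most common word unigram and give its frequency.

Unigram frequencies (highest first):
  break: 11
  horse: 4
  long: 4
  false: 2
  but: 2
  white: 2
  … (1 more, each ≤ 1)

"break", 11 times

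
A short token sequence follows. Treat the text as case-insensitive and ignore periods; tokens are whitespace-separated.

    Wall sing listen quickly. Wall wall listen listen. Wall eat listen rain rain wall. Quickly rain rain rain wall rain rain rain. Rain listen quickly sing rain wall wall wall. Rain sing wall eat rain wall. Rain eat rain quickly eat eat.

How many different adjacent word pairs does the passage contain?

42 tokens → 41 bigram windows in total.
Repeated bigrams (each contributes count−1 duplicates):
  rain rain: 6
  rain wall: 4
  wall rain: 3
  wall wall: 3
  eat rain: 2
  listen quickly: 2
  wall eat: 2
15 duplicate windows → 41 − 15 = 26 distinct.

26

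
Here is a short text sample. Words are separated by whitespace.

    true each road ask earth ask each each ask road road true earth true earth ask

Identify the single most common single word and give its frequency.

"ask", 4 times

Unigram frequencies (highest first):
  ask: 4
  true: 3
  each: 3
  road: 3
  earth: 3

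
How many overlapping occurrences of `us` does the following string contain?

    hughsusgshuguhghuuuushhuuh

2

Sliding a length-2 window over the 26 characters (25 positions):
  position 6–7: us
  position 20–21: us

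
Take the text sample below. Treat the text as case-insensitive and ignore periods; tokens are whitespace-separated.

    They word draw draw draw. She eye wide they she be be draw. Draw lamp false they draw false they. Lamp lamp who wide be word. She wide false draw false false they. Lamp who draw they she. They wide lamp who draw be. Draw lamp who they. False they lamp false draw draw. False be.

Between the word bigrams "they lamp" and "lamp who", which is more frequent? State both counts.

"they lamp": 3 occurrences
"lamp who": 4 occurrences

"lamp who" (4 vs 3)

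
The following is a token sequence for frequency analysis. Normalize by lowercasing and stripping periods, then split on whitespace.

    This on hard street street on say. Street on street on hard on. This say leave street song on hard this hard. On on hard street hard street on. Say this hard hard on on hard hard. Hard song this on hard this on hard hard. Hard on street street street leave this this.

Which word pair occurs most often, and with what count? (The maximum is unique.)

Bigram frequencies (highest first):
  on hard: 7
  hard hard: 5
  street on: 4
  hard on: 4
  this on: 3
  hard street: 3
  … (20 more, each ≤ 3)

"on hard", 7 times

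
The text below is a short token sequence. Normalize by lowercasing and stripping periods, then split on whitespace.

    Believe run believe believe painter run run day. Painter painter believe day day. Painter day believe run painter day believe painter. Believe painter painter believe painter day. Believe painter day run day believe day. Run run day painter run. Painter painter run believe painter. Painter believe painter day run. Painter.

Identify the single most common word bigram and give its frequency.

Bigram frequencies (highest first):
  believe painter: 7
  painter day: 5
  painter painter: 4
  painter believe: 4
  day believe: 4
  painter run: 3
  … (10 more, each ≤ 3)

"believe painter", 7 times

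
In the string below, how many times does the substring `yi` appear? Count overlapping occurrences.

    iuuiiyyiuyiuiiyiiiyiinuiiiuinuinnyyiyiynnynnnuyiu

Sliding a length-2 window over the 49 characters (48 positions):
  position 7–8: yi
  position 10–11: yi
  position 15–16: yi
  position 19–20: yi
  position 35–36: yi
  position 37–38: yi
  position 47–48: yi

7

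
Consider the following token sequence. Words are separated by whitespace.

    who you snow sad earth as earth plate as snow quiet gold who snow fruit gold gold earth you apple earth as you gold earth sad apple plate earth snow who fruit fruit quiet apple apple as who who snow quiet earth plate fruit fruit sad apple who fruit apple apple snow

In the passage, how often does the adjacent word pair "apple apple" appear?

2

Scanning the 51 overlapping bigram windows for "apple apple":
  position 35–36: apple apple
  position 50–51: apple apple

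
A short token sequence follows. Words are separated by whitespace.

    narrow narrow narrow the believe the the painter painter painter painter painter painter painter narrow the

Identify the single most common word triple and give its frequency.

Trigram frequencies (highest first):
  painter painter painter: 5
  narrow narrow narrow: 1
  narrow narrow the: 1
  narrow the believe: 1
  the believe the: 1
  believe the the: 1
  … (4 more, each ≤ 1)

"painter painter painter", 5 times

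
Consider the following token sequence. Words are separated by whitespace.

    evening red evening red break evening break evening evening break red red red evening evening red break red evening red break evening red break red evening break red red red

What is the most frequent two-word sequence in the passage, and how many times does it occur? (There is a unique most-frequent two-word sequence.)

"evening red", 5 times

Bigram frequencies (highest first):
  evening red: 5
  red evening: 4
  red break: 4
  break red: 4
  red red: 4
  break evening: 3
  … (2 more, each ≤ 3)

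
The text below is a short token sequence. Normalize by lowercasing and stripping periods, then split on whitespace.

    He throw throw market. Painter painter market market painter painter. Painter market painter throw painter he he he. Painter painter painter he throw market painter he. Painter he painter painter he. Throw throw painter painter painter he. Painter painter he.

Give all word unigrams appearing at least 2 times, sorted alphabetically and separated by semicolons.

he; market; painter; throw

Unigram counts meeting the condition (at least 2 times):
  he: 10
  market: 5
  painter: 19
  throw: 6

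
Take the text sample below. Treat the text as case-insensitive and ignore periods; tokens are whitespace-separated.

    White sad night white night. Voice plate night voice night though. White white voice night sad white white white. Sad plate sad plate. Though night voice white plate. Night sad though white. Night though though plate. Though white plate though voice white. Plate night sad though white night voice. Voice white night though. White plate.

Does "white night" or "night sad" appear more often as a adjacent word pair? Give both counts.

"white night" (4 vs 3)

"white night": 4 occurrences
"night sad": 3 occurrences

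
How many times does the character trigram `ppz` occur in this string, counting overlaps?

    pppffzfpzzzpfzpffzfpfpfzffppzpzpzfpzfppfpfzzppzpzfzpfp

2

Sliding a length-3 window over the 54 characters (52 positions):
  position 27–29: ppz
  position 45–47: ppz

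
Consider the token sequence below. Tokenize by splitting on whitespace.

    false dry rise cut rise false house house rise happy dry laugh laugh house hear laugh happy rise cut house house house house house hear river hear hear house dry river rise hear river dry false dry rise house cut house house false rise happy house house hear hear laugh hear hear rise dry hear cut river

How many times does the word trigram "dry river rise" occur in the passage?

Scanning the 55 overlapping trigram windows for "dry river rise":
  position 30–32: dry river rise

1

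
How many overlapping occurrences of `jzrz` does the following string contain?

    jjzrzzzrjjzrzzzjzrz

3

Sliding a length-4 window over the 19 characters (16 positions):
  position 2–5: jzrz
  position 10–13: jzrz
  position 16–19: jzrz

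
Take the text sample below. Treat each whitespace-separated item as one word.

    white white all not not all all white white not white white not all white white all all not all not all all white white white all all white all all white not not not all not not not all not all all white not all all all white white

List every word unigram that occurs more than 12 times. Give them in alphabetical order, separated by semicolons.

all; not; white

Unigram counts meeting the condition (more than 12 times):
  all: 20
  not: 14
  white: 16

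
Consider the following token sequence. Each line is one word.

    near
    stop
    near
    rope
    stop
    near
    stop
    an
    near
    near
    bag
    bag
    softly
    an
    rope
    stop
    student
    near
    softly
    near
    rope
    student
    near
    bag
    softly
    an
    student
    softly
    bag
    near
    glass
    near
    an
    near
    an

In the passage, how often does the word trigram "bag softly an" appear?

2

Scanning the 33 overlapping trigram windows for "bag softly an":
  position 12–14: bag softly an
  position 24–26: bag softly an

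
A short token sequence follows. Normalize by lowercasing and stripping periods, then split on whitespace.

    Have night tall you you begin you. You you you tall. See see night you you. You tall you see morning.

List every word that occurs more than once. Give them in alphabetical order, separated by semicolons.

Unigram counts meeting the condition (more than once):
  night: 2
  see: 3
  tall: 3
  you: 10

night; see; tall; you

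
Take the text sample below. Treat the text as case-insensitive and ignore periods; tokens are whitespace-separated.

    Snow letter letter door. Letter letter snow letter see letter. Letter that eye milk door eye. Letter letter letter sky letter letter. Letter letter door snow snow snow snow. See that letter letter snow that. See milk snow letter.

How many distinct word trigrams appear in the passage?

39 tokens → 37 trigram windows in total.
Repeated trigrams (each contributes count−1 duplicates):
  letter letter letter: 3
  letter letter door: 2
  letter letter snow: 2
  snow snow snow: 2
5 duplicate windows → 37 − 5 = 32 distinct.

32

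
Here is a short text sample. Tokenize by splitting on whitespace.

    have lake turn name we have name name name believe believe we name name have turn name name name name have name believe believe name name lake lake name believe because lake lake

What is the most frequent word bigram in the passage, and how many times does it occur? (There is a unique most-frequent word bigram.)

"name name", 7 times

Bigram frequencies (highest first):
  name name: 7
  name believe: 3
  turn name: 2
  have name: 2
  believe believe: 2
  name have: 2
  … (13 more, each ≤ 2)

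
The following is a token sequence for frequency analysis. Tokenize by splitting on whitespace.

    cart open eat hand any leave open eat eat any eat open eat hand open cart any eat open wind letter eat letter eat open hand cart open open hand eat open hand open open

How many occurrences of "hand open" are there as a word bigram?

2

Scanning the 34 overlapping bigram windows for "hand open":
  position 14–15: hand open
  position 33–34: hand open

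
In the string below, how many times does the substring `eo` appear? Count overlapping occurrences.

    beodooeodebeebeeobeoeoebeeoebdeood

7

Sliding a length-2 window over the 34 characters (33 positions):
  position 2–3: eo
  position 7–8: eo
  position 16–17: eo
  position 19–20: eo
  position 21–22: eo
  position 26–27: eo
  position 31–32: eo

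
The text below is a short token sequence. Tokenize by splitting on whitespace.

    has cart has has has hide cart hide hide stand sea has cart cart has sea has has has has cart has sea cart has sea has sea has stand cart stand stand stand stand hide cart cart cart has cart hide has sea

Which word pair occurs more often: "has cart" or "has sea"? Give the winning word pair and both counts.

"has cart": 4 occurrences
"has sea": 5 occurrences

"has sea" (5 vs 4)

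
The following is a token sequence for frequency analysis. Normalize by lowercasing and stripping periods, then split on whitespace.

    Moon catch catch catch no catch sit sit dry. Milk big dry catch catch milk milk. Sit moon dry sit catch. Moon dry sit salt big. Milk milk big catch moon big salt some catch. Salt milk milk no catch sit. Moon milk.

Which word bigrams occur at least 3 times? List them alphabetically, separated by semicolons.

catch catch; milk milk

Bigram counts meeting the condition (at least 3 times):
  catch catch: 3
  milk milk: 3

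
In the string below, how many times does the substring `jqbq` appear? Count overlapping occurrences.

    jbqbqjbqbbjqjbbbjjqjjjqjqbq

1

Sliding a length-4 window over the 27 characters (24 positions):
  position 24–27: jqbq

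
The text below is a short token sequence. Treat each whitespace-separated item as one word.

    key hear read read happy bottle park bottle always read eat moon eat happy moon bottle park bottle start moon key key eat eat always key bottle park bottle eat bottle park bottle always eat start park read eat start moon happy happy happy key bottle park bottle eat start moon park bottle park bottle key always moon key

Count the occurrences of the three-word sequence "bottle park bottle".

Scanning the 57 overlapping trigram windows for "bottle park bottle":
  position 6–8: bottle park bottle
  position 16–18: bottle park bottle
  position 27–29: bottle park bottle
  position 31–33: bottle park bottle
  position 46–48: bottle park bottle
  position 53–55: bottle park bottle

6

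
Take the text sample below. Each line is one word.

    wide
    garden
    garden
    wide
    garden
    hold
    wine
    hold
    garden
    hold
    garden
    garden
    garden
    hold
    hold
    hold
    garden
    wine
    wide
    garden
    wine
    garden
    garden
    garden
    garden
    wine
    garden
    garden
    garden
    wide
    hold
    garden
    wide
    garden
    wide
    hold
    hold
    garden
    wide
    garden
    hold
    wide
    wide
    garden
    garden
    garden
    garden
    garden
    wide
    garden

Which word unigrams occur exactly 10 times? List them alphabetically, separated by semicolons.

hold; wide

Unigram counts meeting the condition (exactly 10 times):
  hold: 10
  wide: 10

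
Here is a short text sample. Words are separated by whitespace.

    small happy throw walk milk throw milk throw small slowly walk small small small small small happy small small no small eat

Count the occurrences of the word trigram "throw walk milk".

1

Scanning the 20 overlapping trigram windows for "throw walk milk":
  position 3–5: throw walk milk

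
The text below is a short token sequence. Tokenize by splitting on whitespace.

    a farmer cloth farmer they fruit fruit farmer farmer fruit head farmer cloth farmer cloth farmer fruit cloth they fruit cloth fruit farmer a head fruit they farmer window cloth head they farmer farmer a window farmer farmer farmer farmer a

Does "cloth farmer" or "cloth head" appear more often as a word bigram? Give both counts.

"cloth farmer" (3 vs 1)

"cloth farmer": 3 occurrences
"cloth head": 1 occurrence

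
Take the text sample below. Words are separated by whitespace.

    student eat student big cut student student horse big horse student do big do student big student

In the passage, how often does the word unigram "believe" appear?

0

Scanning the 17 tokens for "believe":
  (none found)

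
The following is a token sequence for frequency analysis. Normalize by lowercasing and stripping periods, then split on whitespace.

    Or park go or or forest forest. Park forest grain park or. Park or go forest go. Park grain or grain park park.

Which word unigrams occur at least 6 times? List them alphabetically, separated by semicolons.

Unigram counts meeting the condition (at least 6 times):
  or: 6
  park: 7

or; park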